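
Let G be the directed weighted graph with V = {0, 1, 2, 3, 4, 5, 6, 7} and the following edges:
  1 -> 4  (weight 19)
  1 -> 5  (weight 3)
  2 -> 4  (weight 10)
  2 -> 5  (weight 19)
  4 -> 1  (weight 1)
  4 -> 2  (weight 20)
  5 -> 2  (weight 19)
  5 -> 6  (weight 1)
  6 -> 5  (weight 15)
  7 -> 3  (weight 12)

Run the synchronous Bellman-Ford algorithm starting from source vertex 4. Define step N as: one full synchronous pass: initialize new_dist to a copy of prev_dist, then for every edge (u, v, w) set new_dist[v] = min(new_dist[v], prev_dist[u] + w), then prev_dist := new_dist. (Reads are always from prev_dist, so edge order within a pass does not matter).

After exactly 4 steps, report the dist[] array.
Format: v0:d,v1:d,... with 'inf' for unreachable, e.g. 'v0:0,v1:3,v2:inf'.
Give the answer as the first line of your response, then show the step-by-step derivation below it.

v0:inf,v1:1,v2:20,v3:inf,v4:0,v5:4,v6:5,v7:inf

step 1: dist = v0:inf,v1:1,v2:20,v3:inf,v4:0,v5:inf,v6:inf,v7:inf
step 2: dist = v0:inf,v1:1,v2:20,v3:inf,v4:0,v5:4,v6:inf,v7:inf
step 3: dist = v0:inf,v1:1,v2:20,v3:inf,v4:0,v5:4,v6:5,v7:inf
step 4: dist = v0:inf,v1:1,v2:20,v3:inf,v4:0,v5:4,v6:5,v7:inf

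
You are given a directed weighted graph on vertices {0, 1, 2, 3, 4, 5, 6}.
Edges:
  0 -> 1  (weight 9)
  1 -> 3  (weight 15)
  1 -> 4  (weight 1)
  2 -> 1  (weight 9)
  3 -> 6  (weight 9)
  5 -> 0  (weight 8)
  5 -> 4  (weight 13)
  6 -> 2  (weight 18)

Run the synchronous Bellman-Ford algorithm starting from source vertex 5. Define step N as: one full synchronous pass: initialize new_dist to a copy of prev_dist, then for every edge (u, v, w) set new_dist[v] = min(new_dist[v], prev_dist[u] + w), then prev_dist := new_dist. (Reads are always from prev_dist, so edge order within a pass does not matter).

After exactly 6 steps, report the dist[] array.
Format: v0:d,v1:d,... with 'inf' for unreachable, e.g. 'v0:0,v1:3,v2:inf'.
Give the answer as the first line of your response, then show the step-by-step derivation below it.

v0:8,v1:17,v2:59,v3:32,v4:13,v5:0,v6:41

step 1: dist = v0:8,v1:inf,v2:inf,v3:inf,v4:13,v5:0,v6:inf
step 2: dist = v0:8,v1:17,v2:inf,v3:inf,v4:13,v5:0,v6:inf
step 3: dist = v0:8,v1:17,v2:inf,v3:32,v4:13,v5:0,v6:inf
step 4: dist = v0:8,v1:17,v2:inf,v3:32,v4:13,v5:0,v6:41
step 5: dist = v0:8,v1:17,v2:59,v3:32,v4:13,v5:0,v6:41
step 6: dist = v0:8,v1:17,v2:59,v3:32,v4:13,v5:0,v6:41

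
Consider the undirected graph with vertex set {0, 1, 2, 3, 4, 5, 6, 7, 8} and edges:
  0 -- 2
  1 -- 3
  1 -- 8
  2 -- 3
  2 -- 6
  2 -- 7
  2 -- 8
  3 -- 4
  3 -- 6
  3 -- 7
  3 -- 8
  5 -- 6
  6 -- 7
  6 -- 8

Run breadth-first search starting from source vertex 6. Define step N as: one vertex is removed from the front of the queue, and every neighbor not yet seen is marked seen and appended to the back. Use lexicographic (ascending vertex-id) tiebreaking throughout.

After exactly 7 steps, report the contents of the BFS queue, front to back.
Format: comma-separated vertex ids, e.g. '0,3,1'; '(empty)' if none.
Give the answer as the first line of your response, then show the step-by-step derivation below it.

1,4

step 1: dequeue 6; queue=[2,3,5,7,8]; order=6
step 2: dequeue 2; queue=[3,5,7,8,0]; order=6,2
step 3: dequeue 3; queue=[5,7,8,0,1,4]; order=6,2,3
step 4: dequeue 5; queue=[7,8,0,1,4]; order=6,2,3,5
step 5: dequeue 7; queue=[8,0,1,4]; order=6,2,3,5,7
step 6: dequeue 8; queue=[0,1,4]; order=6,2,3,5,7,8
step 7: dequeue 0; queue=[1,4]; order=6,2,3,5,7,8,0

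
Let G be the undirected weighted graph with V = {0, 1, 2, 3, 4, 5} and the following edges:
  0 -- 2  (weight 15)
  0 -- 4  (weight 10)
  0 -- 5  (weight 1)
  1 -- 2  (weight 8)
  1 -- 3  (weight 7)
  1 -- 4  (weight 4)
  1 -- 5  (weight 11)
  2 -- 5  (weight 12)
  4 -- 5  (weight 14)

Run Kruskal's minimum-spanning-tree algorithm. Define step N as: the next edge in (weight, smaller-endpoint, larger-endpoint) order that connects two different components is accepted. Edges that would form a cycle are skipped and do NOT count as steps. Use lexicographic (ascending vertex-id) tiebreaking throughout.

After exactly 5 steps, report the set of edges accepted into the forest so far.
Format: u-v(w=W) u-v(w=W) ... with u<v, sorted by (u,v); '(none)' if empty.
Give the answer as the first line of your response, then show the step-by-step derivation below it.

0-4(w=10) 0-5(w=1) 1-2(w=8) 1-3(w=7) 1-4(w=4)

step 1: add edge 0-5 (w=1); MST = {0-5(w=1)}
step 2: add edge 1-4 (w=4); MST = {0-5(w=1) 1-4(w=4)}
step 3: add edge 1-3 (w=7); MST = {0-5(w=1) 1-3(w=7) 1-4(w=4)}
step 4: add edge 1-2 (w=8); MST = {0-5(w=1) 1-2(w=8) 1-3(w=7) 1-4(w=4)}
step 5: add edge 0-4 (w=10); MST = {0-4(w=10) 0-5(w=1) 1-2(w=8) 1-3(w=7) 1-4(w=4)}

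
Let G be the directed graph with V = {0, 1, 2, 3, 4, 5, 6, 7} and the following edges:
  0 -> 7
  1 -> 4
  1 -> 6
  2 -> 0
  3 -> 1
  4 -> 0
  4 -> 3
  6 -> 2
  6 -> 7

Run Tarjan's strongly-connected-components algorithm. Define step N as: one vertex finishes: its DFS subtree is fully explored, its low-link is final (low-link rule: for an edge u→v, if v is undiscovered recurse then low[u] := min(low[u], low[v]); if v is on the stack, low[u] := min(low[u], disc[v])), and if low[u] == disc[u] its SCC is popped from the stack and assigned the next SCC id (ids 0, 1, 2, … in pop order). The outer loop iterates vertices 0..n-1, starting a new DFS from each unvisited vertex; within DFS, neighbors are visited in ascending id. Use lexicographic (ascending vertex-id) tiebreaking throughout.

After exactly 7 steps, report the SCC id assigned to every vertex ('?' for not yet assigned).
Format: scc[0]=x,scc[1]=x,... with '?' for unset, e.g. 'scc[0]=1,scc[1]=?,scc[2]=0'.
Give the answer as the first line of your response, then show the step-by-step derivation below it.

scc[0]=1,scc[1]=4,scc[2]=2,scc[3]=4,scc[4]=4,scc[5]=?,scc[6]=3,scc[7]=0

step 1: low=(low[0]=0,low[1]=?,low[2]=?,low[3]=?,low[4]=?,low[5]=?,low[6]=?,low[7]=1); scc=(scc[0]=?,scc[1]=?,scc[2]=?,scc[3]=?,scc[4]=?,scc[5]=?,scc[6]=?,scc[7]=0)
step 2: low=(low[0]=0,low[1]=?,low[2]=?,low[3]=?,low[4]=?,low[5]=?,low[6]=?,low[7]=1); scc=(scc[0]=1,scc[1]=?,scc[2]=?,scc[3]=?,scc[4]=?,scc[5]=?,scc[6]=?,scc[7]=0)
step 3: low=(low[0]=0,low[1]=2,low[2]=?,low[3]=2,low[4]=3,low[5]=?,low[6]=?,low[7]=1); scc=(scc[0]=1,scc[1]=?,scc[2]=?,scc[3]=?,scc[4]=?,scc[5]=?,scc[6]=?,scc[7]=0)
step 4: low=(low[0]=0,low[1]=2,low[2]=?,low[3]=2,low[4]=2,low[5]=?,low[6]=?,low[7]=1); scc=(scc[0]=1,scc[1]=?,scc[2]=?,scc[3]=?,scc[4]=?,scc[5]=?,scc[6]=?,scc[7]=0)
step 5: low=(low[0]=0,low[1]=2,low[2]=6,low[3]=2,low[4]=2,low[5]=?,low[6]=5,low[7]=1); scc=(scc[0]=1,scc[1]=?,scc[2]=2,scc[3]=?,scc[4]=?,scc[5]=?,scc[6]=?,scc[7]=0)
step 6: low=(low[0]=0,low[1]=2,low[2]=6,low[3]=2,low[4]=2,low[5]=?,low[6]=5,low[7]=1); scc=(scc[0]=1,scc[1]=?,scc[2]=2,scc[3]=?,scc[4]=?,scc[5]=?,scc[6]=3,scc[7]=0)
step 7: low=(low[0]=0,low[1]=2,low[2]=6,low[3]=2,low[4]=2,low[5]=?,low[6]=5,low[7]=1); scc=(scc[0]=1,scc[1]=4,scc[2]=2,scc[3]=4,scc[4]=4,scc[5]=?,scc[6]=3,scc[7]=0)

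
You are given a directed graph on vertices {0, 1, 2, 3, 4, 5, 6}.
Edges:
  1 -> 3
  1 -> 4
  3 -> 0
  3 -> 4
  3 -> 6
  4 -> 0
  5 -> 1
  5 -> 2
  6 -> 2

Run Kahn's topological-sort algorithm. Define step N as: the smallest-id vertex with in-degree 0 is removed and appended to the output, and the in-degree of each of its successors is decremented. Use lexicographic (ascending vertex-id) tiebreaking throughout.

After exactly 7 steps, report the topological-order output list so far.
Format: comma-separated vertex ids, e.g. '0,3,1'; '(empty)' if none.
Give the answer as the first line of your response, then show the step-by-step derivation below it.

5,1,3,4,0,6,2

step 1: output 5; order=[5]; indeg=(2,0,1,1,2,0,1)
step 2: output 1; order=[5,1]; indeg=(2,0,1,0,1,0,1)
step 3: output 3; order=[5,1,3]; indeg=(1,0,1,0,0,0,0)
step 4: output 4; order=[5,1,3,4]; indeg=(0,0,1,0,0,0,0)
step 5: output 0; order=[5,1,3,4,0]; indeg=(0,0,1,0,0,0,0)
step 6: output 6; order=[5,1,3,4,0,6]; indeg=(0,0,0,0,0,0,0)
step 7: output 2; order=[5,1,3,4,0,6,2]; indeg=(0,0,0,0,0,0,0)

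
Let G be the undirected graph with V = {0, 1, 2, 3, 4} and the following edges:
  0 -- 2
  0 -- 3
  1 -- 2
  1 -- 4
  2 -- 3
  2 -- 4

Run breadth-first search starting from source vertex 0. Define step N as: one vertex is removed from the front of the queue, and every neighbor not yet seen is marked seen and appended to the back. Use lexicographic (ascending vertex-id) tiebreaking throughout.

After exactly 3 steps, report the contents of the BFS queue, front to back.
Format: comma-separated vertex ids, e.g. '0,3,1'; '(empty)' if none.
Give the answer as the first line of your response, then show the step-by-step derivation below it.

1,4

step 1: dequeue 0; queue=[2,3]; order=0
step 2: dequeue 2; queue=[3,1,4]; order=0,2
step 3: dequeue 3; queue=[1,4]; order=0,2,3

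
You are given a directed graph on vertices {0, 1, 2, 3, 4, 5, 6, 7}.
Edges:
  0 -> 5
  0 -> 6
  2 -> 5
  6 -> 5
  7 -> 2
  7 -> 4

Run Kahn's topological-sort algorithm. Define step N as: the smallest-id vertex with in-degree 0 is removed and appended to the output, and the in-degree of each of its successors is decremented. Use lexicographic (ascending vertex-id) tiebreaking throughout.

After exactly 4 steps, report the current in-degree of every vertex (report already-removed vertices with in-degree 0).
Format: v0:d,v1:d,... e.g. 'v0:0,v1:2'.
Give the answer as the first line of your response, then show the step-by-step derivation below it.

v0:0,v1:0,v2:1,v3:0,v4:1,v5:1,v6:0,v7:0

step 1: output 0; order=[0]; indeg=(0,0,1,0,1,2,0,0)
step 2: output 1; order=[0,1]; indeg=(0,0,1,0,1,2,0,0)
step 3: output 3; order=[0,1,3]; indeg=(0,0,1,0,1,2,0,0)
step 4: output 6; order=[0,1,3,6]; indeg=(0,0,1,0,1,1,0,0)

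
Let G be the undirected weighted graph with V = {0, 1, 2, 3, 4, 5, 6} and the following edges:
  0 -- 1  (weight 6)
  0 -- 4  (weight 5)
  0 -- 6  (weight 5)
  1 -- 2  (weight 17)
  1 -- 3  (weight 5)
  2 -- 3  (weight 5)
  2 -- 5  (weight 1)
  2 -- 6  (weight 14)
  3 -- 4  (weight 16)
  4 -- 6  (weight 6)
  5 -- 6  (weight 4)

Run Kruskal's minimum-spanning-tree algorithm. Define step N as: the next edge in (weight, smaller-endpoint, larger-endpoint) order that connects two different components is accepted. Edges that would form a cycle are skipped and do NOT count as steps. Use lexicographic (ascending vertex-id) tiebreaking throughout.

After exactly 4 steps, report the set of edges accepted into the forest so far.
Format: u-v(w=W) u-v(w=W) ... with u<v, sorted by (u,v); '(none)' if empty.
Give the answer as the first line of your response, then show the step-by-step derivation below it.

0-4(w=5) 0-6(w=5) 2-5(w=1) 5-6(w=4)

step 1: add edge 2-5 (w=1); MST = {2-5(w=1)}
step 2: add edge 5-6 (w=4); MST = {2-5(w=1) 5-6(w=4)}
step 3: add edge 0-4 (w=5); MST = {0-4(w=5) 2-5(w=1) 5-6(w=4)}
step 4: add edge 0-6 (w=5); MST = {0-4(w=5) 0-6(w=5) 2-5(w=1) 5-6(w=4)}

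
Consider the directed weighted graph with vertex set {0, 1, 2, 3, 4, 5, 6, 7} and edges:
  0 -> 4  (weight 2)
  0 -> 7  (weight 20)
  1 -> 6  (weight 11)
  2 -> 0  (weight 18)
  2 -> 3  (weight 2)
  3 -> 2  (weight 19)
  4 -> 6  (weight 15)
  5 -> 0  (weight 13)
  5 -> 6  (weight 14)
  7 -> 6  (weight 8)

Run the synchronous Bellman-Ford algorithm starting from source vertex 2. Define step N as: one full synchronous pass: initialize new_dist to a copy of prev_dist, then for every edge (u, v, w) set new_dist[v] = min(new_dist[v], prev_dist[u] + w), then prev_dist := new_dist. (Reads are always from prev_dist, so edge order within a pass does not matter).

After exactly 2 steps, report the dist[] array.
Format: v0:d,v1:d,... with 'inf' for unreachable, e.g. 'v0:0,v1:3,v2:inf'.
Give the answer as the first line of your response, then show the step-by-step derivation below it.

v0:18,v1:inf,v2:0,v3:2,v4:20,v5:inf,v6:inf,v7:38

step 1: dist = v0:18,v1:inf,v2:0,v3:2,v4:inf,v5:inf,v6:inf,v7:inf
step 2: dist = v0:18,v1:inf,v2:0,v3:2,v4:20,v5:inf,v6:inf,v7:38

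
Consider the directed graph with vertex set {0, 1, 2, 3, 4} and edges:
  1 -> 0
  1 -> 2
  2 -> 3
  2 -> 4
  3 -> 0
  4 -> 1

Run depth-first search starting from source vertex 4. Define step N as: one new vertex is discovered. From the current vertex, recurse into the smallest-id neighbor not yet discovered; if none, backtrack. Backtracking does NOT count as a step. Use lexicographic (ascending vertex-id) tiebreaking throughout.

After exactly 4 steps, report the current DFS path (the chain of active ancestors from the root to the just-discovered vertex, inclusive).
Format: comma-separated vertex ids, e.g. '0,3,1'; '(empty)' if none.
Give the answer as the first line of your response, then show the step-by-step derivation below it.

4,1,2

step 1: discover 4; path=4; order=4
step 2: discover 1; path=4>1; order=4,1
step 3: discover 0; path=4>1>0; order=4,1,0
step 4: discover 2; path=4>1>2; order=4,1,0,2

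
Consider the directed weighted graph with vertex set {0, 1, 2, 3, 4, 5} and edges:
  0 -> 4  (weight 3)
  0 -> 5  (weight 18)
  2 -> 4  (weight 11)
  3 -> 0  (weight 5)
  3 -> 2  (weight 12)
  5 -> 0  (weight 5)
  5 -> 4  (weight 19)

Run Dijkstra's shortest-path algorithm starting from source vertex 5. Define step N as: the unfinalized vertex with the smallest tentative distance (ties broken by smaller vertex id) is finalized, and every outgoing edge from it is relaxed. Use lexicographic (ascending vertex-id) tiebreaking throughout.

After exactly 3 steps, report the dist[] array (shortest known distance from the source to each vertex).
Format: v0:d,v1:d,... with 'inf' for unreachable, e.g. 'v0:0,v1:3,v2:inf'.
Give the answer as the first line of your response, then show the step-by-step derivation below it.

v0:5,v1:inf,v2:inf,v3:inf,v4:8,v5:0

step 1: dist = v0:5,v1:inf,v2:inf,v3:inf,v4:19,v5:0
step 2: dist = v0:5,v1:inf,v2:inf,v3:inf,v4:8,v5:0
step 3: dist = v0:5,v1:inf,v2:inf,v3:inf,v4:8,v5:0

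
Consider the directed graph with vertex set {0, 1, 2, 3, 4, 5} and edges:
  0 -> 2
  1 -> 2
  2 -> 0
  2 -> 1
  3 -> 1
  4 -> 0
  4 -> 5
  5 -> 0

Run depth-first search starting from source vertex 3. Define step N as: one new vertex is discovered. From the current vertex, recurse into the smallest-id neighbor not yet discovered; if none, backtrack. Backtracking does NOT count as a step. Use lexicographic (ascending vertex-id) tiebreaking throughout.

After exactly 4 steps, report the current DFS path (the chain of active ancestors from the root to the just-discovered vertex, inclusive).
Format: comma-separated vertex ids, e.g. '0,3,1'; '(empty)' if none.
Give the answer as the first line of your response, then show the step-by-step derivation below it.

3,1,2,0

step 1: discover 3; path=3; order=3
step 2: discover 1; path=3>1; order=3,1
step 3: discover 2; path=3>1>2; order=3,1,2
step 4: discover 0; path=3>1>2>0; order=3,1,2,0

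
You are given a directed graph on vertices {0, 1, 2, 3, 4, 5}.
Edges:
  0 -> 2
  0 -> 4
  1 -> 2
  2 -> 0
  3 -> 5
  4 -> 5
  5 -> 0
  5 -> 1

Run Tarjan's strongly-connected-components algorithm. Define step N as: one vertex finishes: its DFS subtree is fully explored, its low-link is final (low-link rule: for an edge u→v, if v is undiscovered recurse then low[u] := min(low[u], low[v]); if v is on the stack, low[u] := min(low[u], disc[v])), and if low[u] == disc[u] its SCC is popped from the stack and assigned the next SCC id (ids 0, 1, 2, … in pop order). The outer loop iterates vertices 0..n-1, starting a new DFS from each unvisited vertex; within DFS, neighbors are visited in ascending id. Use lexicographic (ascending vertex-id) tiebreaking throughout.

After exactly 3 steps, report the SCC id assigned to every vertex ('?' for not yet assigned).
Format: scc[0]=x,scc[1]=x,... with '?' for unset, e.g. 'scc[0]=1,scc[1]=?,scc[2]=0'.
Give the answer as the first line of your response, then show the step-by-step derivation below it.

scc[0]=?,scc[1]=?,scc[2]=?,scc[3]=?,scc[4]=?,scc[5]=?

step 1: low=(low[0]=0,low[1]=?,low[2]=0,low[3]=?,low[4]=?,low[5]=?); scc=(scc[0]=?,scc[1]=?,scc[2]=?,scc[3]=?,scc[4]=?,scc[5]=?)
step 2: low=(low[0]=0,low[1]=1,low[2]=0,low[3]=?,low[4]=2,low[5]=0); scc=(scc[0]=?,scc[1]=?,scc[2]=?,scc[3]=?,scc[4]=?,scc[5]=?)
step 3: low=(low[0]=0,low[1]=1,low[2]=0,low[3]=?,low[4]=2,low[5]=0); scc=(scc[0]=?,scc[1]=?,scc[2]=?,scc[3]=?,scc[4]=?,scc[5]=?)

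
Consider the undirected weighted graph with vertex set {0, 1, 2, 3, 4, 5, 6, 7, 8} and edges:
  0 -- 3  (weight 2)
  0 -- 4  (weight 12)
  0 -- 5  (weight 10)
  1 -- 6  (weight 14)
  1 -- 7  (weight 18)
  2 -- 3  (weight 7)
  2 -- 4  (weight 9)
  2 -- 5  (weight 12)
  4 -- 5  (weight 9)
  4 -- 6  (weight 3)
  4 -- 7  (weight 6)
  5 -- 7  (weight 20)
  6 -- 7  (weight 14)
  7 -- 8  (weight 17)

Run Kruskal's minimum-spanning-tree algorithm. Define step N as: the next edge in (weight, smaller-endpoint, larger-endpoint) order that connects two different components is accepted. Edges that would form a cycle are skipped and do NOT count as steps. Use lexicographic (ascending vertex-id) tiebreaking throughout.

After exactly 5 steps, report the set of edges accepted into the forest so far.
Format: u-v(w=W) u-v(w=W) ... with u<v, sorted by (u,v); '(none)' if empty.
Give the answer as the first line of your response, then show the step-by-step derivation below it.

0-3(w=2) 2-3(w=7) 2-4(w=9) 4-6(w=3) 4-7(w=6)

step 1: add edge 0-3 (w=2); MST = {0-3(w=2)}
step 2: add edge 4-6 (w=3); MST = {0-3(w=2) 4-6(w=3)}
step 3: add edge 4-7 (w=6); MST = {0-3(w=2) 4-6(w=3) 4-7(w=6)}
step 4: add edge 2-3 (w=7); MST = {0-3(w=2) 2-3(w=7) 4-6(w=3) 4-7(w=6)}
step 5: add edge 2-4 (w=9); MST = {0-3(w=2) 2-3(w=7) 2-4(w=9) 4-6(w=3) 4-7(w=6)}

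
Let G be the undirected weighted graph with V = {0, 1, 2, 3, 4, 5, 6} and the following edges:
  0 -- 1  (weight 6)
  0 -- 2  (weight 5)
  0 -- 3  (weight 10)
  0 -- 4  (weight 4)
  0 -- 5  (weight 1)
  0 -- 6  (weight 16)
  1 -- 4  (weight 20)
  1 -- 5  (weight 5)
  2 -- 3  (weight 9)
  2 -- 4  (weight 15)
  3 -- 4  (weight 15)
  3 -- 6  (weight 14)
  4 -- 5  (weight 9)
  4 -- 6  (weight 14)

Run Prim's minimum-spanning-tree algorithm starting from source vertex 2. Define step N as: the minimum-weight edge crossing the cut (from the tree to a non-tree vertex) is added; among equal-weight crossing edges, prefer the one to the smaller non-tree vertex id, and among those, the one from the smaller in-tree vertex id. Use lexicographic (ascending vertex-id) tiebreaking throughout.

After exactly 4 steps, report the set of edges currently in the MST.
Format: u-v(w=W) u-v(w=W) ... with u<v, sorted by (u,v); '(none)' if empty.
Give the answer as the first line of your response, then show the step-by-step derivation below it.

0-2(w=5) 0-4(w=4) 0-5(w=1) 1-5(w=5)

step 1: add edge 0-2 (w=5); MST = {0-2(w=5)}
step 2: add edge 0-5 (w=1); MST = {0-2(w=5) 0-5(w=1)}
step 3: add edge 0-4 (w=4); MST = {0-2(w=5) 0-4(w=4) 0-5(w=1)}
step 4: add edge 1-5 (w=5); MST = {0-2(w=5) 0-4(w=4) 0-5(w=1) 1-5(w=5)}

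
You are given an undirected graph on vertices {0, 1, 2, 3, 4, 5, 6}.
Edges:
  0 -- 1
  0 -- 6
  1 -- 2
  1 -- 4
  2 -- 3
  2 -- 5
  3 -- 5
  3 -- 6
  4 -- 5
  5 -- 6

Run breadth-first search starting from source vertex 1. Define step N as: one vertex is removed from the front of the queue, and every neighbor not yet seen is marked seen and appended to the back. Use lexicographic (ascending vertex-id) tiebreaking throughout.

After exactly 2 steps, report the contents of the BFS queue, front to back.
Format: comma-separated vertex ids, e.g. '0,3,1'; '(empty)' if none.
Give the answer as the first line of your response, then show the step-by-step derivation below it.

2,4,6

step 1: dequeue 1; queue=[0,2,4]; order=1
step 2: dequeue 0; queue=[2,4,6]; order=1,0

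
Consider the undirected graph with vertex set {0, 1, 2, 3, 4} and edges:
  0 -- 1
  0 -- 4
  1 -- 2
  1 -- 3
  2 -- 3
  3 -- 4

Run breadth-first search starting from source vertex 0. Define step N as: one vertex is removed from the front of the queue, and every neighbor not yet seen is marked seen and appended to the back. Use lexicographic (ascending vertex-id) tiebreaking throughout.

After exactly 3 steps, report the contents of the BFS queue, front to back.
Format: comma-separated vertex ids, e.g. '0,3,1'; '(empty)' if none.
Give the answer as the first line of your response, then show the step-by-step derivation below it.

2,3

step 1: dequeue 0; queue=[1,4]; order=0
step 2: dequeue 1; queue=[4,2,3]; order=0,1
step 3: dequeue 4; queue=[2,3]; order=0,1,4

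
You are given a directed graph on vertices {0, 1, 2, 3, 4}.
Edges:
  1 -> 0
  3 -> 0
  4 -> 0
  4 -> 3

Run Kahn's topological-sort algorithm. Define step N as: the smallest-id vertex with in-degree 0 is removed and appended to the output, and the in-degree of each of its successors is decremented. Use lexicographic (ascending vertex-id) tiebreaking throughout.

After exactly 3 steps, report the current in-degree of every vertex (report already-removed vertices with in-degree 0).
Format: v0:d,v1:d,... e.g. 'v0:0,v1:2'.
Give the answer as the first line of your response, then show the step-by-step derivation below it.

v0:1,v1:0,v2:0,v3:0,v4:0

step 1: output 1; order=[1]; indeg=(2,0,0,1,0)
step 2: output 2; order=[1,2]; indeg=(2,0,0,1,0)
step 3: output 4; order=[1,2,4]; indeg=(1,0,0,0,0)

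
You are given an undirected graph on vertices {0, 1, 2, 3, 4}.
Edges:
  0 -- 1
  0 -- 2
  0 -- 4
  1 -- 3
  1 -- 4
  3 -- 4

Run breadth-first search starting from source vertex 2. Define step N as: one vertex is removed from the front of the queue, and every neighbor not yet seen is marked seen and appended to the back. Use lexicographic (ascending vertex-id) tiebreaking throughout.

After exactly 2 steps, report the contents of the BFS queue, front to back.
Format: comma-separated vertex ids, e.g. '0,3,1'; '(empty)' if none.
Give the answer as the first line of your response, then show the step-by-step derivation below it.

1,4

step 1: dequeue 2; queue=[0]; order=2
step 2: dequeue 0; queue=[1,4]; order=2,0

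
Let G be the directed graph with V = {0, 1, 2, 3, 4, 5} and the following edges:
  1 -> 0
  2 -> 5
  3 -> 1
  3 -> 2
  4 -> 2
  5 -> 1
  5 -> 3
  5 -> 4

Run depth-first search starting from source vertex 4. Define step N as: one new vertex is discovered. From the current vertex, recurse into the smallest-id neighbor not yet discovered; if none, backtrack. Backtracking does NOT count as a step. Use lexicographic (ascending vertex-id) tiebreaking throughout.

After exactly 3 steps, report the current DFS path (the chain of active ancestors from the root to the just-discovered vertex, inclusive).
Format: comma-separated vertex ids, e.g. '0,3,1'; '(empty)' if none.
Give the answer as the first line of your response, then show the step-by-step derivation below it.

4,2,5

step 1: discover 4; path=4; order=4
step 2: discover 2; path=4>2; order=4,2
step 3: discover 5; path=4>2>5; order=4,2,5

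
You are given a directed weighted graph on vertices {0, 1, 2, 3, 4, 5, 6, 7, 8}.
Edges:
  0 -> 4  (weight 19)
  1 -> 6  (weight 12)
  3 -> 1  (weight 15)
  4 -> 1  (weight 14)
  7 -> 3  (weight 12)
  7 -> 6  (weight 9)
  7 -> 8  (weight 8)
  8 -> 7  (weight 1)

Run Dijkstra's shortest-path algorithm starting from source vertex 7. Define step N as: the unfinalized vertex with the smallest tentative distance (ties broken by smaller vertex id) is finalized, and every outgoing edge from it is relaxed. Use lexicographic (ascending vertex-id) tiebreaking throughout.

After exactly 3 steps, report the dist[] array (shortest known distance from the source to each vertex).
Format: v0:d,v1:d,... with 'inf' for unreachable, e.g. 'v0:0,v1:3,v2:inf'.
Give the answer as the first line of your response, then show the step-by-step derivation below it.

v0:inf,v1:inf,v2:inf,v3:12,v4:inf,v5:inf,v6:9,v7:0,v8:8

step 1: dist = v0:inf,v1:inf,v2:inf,v3:12,v4:inf,v5:inf,v6:9,v7:0,v8:8
step 2: dist = v0:inf,v1:inf,v2:inf,v3:12,v4:inf,v5:inf,v6:9,v7:0,v8:8
step 3: dist = v0:inf,v1:inf,v2:inf,v3:12,v4:inf,v5:inf,v6:9,v7:0,v8:8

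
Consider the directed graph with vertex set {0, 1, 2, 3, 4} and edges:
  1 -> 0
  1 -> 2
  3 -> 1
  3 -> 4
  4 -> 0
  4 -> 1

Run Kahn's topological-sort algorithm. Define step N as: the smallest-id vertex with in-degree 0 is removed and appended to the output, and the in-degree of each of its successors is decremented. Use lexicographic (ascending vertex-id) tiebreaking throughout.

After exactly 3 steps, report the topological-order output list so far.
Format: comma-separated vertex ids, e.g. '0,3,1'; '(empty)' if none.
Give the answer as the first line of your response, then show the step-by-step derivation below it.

3,4,1

step 1: output 3; order=[3]; indeg=(2,1,1,0,0)
step 2: output 4; order=[3,4]; indeg=(1,0,1,0,0)
step 3: output 1; order=[3,4,1]; indeg=(0,0,0,0,0)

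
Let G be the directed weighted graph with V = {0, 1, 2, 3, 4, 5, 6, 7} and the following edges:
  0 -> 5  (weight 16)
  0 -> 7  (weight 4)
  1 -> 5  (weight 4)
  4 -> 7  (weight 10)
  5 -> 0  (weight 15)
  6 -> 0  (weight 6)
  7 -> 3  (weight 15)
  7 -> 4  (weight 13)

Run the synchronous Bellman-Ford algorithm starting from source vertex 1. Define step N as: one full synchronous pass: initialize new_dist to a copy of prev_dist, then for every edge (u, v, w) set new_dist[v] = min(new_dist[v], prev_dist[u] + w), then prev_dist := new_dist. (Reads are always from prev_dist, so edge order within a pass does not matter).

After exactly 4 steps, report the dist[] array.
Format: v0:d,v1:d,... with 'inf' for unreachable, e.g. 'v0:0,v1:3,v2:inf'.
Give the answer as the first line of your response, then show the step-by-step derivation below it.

v0:19,v1:0,v2:inf,v3:38,v4:36,v5:4,v6:inf,v7:23

step 1: dist = v0:inf,v1:0,v2:inf,v3:inf,v4:inf,v5:4,v6:inf,v7:inf
step 2: dist = v0:19,v1:0,v2:inf,v3:inf,v4:inf,v5:4,v6:inf,v7:inf
step 3: dist = v0:19,v1:0,v2:inf,v3:inf,v4:inf,v5:4,v6:inf,v7:23
step 4: dist = v0:19,v1:0,v2:inf,v3:38,v4:36,v5:4,v6:inf,v7:23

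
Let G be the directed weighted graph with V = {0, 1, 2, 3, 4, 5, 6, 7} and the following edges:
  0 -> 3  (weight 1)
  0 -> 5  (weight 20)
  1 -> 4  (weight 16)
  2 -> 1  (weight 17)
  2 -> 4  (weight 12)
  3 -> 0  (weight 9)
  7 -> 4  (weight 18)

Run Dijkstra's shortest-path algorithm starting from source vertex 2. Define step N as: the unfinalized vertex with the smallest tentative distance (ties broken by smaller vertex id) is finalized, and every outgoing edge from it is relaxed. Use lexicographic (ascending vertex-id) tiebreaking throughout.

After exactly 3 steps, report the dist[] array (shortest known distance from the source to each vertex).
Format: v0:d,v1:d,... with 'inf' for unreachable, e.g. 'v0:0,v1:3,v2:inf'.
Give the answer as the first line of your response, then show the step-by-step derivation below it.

v0:inf,v1:17,v2:0,v3:inf,v4:12,v5:inf,v6:inf,v7:inf

step 1: dist = v0:inf,v1:17,v2:0,v3:inf,v4:12,v5:inf,v6:inf,v7:inf
step 2: dist = v0:inf,v1:17,v2:0,v3:inf,v4:12,v5:inf,v6:inf,v7:inf
step 3: dist = v0:inf,v1:17,v2:0,v3:inf,v4:12,v5:inf,v6:inf,v7:inf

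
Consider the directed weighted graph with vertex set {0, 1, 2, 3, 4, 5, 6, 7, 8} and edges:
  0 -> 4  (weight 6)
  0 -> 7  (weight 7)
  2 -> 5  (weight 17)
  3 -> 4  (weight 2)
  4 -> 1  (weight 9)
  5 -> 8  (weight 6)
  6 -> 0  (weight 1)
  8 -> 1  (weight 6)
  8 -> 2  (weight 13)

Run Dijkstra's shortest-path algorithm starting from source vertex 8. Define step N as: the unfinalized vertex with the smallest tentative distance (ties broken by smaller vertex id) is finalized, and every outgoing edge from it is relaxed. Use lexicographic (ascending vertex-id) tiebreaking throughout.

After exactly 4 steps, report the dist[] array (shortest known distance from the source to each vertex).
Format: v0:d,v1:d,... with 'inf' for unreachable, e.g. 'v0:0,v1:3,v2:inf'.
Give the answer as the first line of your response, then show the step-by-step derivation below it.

v0:inf,v1:6,v2:13,v3:inf,v4:inf,v5:30,v6:inf,v7:inf,v8:0

step 1: dist = v0:inf,v1:6,v2:13,v3:inf,v4:inf,v5:inf,v6:inf,v7:inf,v8:0
step 2: dist = v0:inf,v1:6,v2:13,v3:inf,v4:inf,v5:inf,v6:inf,v7:inf,v8:0
step 3: dist = v0:inf,v1:6,v2:13,v3:inf,v4:inf,v5:30,v6:inf,v7:inf,v8:0
step 4: dist = v0:inf,v1:6,v2:13,v3:inf,v4:inf,v5:30,v6:inf,v7:inf,v8:0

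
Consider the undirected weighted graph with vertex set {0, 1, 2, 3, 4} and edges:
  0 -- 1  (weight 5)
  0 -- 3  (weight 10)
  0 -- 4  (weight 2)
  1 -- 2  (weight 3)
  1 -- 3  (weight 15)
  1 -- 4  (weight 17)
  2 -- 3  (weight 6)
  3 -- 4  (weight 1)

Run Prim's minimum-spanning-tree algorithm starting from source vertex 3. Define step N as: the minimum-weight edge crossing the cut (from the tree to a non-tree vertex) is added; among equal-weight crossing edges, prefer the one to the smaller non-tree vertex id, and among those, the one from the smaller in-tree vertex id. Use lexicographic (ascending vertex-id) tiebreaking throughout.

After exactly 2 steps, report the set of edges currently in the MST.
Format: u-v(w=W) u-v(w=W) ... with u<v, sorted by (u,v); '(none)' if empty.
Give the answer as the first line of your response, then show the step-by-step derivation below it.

0-4(w=2) 3-4(w=1)

step 1: add edge 3-4 (w=1); MST = {3-4(w=1)}
step 2: add edge 0-4 (w=2); MST = {0-4(w=2) 3-4(w=1)}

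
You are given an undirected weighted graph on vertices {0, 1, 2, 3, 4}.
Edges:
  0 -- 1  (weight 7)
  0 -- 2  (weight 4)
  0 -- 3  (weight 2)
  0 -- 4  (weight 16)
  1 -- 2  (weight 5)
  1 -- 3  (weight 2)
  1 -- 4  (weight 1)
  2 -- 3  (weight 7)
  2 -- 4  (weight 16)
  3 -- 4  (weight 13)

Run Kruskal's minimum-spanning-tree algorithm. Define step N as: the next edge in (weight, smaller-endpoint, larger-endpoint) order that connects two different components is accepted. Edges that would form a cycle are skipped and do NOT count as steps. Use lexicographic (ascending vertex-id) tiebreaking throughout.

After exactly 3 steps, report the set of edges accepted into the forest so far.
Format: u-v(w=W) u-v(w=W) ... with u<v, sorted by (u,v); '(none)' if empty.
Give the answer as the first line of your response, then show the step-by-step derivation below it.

0-3(w=2) 1-3(w=2) 1-4(w=1)

step 1: add edge 1-4 (w=1); MST = {1-4(w=1)}
step 2: add edge 0-3 (w=2); MST = {0-3(w=2) 1-4(w=1)}
step 3: add edge 1-3 (w=2); MST = {0-3(w=2) 1-3(w=2) 1-4(w=1)}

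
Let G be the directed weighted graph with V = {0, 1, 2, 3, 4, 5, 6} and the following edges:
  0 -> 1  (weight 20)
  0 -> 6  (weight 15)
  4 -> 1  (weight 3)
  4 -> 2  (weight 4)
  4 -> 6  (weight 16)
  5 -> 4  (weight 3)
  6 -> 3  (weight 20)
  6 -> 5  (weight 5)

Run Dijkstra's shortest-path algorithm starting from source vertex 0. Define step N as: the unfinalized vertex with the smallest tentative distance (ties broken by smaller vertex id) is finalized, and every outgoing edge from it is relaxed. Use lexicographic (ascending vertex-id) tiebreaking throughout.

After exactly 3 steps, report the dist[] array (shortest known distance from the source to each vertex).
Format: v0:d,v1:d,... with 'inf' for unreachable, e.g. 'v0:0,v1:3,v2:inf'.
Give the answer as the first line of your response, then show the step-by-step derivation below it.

v0:0,v1:20,v2:inf,v3:35,v4:inf,v5:20,v6:15

step 1: dist = v0:0,v1:20,v2:inf,v3:inf,v4:inf,v5:inf,v6:15
step 2: dist = v0:0,v1:20,v2:inf,v3:35,v4:inf,v5:20,v6:15
step 3: dist = v0:0,v1:20,v2:inf,v3:35,v4:inf,v5:20,v6:15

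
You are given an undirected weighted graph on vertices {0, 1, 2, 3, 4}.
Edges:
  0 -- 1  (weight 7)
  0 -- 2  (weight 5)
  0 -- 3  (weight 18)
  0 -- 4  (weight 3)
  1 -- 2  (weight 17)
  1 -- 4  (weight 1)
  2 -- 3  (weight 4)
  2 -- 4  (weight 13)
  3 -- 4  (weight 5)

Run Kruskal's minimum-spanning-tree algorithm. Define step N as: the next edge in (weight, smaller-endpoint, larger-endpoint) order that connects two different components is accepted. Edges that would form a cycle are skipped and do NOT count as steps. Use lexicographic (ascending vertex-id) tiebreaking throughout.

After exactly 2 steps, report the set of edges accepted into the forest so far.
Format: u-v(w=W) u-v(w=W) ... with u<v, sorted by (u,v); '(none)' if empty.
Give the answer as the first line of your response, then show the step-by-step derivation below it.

0-4(w=3) 1-4(w=1)

step 1: add edge 1-4 (w=1); MST = {1-4(w=1)}
step 2: add edge 0-4 (w=3); MST = {0-4(w=3) 1-4(w=1)}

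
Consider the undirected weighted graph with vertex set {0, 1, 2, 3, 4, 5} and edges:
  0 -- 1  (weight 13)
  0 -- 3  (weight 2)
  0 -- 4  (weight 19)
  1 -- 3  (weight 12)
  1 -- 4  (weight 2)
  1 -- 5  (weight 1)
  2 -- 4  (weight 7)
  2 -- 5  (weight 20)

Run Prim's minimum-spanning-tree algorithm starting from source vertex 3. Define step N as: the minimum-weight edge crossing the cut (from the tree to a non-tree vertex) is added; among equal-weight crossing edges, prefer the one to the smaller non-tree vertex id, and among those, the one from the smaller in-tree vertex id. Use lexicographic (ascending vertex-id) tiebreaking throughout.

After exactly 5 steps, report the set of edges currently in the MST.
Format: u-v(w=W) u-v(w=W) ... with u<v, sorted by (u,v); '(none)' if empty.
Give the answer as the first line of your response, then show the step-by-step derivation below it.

0-3(w=2) 1-3(w=12) 1-4(w=2) 1-5(w=1) 2-4(w=7)

step 1: add edge 0-3 (w=2); MST = {0-3(w=2)}
step 2: add edge 1-3 (w=12); MST = {0-3(w=2) 1-3(w=12)}
step 3: add edge 1-5 (w=1); MST = {0-3(w=2) 1-3(w=12) 1-5(w=1)}
step 4: add edge 1-4 (w=2); MST = {0-3(w=2) 1-3(w=12) 1-4(w=2) 1-5(w=1)}
step 5: add edge 2-4 (w=7); MST = {0-3(w=2) 1-3(w=12) 1-4(w=2) 1-5(w=1) 2-4(w=7)}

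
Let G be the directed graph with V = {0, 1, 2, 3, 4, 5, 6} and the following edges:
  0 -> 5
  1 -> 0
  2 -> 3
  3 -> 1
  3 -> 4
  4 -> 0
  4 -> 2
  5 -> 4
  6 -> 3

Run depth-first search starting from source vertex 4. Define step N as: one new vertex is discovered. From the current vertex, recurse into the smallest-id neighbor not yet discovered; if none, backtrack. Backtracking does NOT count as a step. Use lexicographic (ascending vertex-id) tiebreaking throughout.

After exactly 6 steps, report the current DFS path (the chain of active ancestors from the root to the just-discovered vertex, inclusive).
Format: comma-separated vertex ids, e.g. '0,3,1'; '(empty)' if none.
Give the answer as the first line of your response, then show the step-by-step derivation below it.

4,2,3,1

step 1: discover 4; path=4; order=4
step 2: discover 0; path=4>0; order=4,0
step 3: discover 5; path=4>0>5; order=4,0,5
step 4: discover 2; path=4>2; order=4,0,5,2
step 5: discover 3; path=4>2>3; order=4,0,5,2,3
step 6: discover 1; path=4>2>3>1; order=4,0,5,2,3,1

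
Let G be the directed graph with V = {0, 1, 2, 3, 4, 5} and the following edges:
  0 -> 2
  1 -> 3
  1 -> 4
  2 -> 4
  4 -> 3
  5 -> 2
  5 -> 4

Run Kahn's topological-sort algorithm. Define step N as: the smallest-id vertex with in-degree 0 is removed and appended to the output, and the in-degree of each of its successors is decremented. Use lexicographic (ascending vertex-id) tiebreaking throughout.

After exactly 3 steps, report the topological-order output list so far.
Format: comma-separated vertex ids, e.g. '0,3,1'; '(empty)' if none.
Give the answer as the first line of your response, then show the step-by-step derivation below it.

0,1,5

step 1: output 0; order=[0]; indeg=(0,0,1,2,3,0)
step 2: output 1; order=[0,1]; indeg=(0,0,1,1,2,0)
step 3: output 5; order=[0,1,5]; indeg=(0,0,0,1,1,0)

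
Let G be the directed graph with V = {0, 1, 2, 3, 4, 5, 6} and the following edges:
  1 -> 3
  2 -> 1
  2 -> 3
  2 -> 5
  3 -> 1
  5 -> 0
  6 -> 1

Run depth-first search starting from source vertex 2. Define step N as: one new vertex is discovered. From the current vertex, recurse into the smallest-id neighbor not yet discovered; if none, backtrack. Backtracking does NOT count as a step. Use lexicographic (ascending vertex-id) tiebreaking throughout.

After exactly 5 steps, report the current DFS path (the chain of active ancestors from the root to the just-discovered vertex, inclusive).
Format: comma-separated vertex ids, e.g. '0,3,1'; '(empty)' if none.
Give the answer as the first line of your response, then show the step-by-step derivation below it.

2,5,0

step 1: discover 2; path=2; order=2
step 2: discover 1; path=2>1; order=2,1
step 3: discover 3; path=2>1>3; order=2,1,3
step 4: discover 5; path=2>5; order=2,1,3,5
step 5: discover 0; path=2>5>0; order=2,1,3,5,0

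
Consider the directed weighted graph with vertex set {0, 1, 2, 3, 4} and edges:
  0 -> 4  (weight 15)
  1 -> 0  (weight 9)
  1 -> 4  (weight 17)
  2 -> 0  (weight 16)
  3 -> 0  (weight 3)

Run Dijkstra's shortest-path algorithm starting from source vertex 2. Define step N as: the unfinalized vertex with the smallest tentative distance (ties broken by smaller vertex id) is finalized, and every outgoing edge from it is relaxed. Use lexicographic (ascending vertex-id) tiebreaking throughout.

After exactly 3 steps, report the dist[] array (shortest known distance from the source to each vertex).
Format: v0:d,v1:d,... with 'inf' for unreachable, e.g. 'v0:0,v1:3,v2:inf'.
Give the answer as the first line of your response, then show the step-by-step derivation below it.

v0:16,v1:inf,v2:0,v3:inf,v4:31

step 1: dist = v0:16,v1:inf,v2:0,v3:inf,v4:inf
step 2: dist = v0:16,v1:inf,v2:0,v3:inf,v4:31
step 3: dist = v0:16,v1:inf,v2:0,v3:inf,v4:31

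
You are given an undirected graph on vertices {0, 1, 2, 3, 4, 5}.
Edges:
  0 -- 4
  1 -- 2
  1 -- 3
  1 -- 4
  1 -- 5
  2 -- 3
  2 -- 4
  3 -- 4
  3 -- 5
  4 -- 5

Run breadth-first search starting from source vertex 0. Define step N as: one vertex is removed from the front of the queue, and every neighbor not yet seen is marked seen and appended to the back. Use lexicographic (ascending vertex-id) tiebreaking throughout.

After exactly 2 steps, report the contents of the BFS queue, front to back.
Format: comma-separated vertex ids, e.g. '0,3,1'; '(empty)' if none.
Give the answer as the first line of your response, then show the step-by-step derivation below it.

1,2,3,5

step 1: dequeue 0; queue=[4]; order=0
step 2: dequeue 4; queue=[1,2,3,5]; order=0,4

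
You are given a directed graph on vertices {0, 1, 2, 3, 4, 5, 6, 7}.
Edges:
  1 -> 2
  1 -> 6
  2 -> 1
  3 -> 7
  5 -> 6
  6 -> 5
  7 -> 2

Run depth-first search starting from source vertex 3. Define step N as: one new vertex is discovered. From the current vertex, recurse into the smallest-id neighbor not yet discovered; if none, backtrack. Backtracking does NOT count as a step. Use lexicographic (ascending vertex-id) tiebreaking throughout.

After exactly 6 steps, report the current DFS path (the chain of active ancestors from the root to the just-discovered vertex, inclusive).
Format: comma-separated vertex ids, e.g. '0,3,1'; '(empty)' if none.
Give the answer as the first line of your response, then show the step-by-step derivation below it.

3,7,2,1,6,5

step 1: discover 3; path=3; order=3
step 2: discover 7; path=3>7; order=3,7
step 3: discover 2; path=3>7>2; order=3,7,2
step 4: discover 1; path=3>7>2>1; order=3,7,2,1
step 5: discover 6; path=3>7>2>1>6; order=3,7,2,1,6
step 6: discover 5; path=3>7>2>1>6>5; order=3,7,2,1,6,5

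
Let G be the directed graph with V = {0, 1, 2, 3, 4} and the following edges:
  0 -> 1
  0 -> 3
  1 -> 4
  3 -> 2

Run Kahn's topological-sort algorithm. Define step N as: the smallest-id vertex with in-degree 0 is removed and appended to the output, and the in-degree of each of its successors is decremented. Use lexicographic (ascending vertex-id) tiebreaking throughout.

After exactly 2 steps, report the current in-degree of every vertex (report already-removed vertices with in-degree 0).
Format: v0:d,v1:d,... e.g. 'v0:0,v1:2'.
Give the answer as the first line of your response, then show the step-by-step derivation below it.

v0:0,v1:0,v2:1,v3:0,v4:0

step 1: output 0; order=[0]; indeg=(0,0,1,0,1)
step 2: output 1; order=[0,1]; indeg=(0,0,1,0,0)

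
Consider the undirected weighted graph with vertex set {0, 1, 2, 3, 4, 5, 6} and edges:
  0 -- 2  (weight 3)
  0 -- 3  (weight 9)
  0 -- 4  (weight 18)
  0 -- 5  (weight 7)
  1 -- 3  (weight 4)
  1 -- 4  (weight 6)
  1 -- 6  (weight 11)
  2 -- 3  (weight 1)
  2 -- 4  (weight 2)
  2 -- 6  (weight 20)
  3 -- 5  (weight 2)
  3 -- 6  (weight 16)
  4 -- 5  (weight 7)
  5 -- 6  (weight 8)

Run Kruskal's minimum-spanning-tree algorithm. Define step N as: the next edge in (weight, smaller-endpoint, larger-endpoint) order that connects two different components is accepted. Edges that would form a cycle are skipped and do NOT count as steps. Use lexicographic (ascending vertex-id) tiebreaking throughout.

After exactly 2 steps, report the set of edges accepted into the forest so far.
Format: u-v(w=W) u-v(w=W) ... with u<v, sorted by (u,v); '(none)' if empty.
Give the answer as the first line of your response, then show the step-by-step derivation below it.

2-3(w=1) 2-4(w=2)

step 1: add edge 2-3 (w=1); MST = {2-3(w=1)}
step 2: add edge 2-4 (w=2); MST = {2-3(w=1) 2-4(w=2)}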